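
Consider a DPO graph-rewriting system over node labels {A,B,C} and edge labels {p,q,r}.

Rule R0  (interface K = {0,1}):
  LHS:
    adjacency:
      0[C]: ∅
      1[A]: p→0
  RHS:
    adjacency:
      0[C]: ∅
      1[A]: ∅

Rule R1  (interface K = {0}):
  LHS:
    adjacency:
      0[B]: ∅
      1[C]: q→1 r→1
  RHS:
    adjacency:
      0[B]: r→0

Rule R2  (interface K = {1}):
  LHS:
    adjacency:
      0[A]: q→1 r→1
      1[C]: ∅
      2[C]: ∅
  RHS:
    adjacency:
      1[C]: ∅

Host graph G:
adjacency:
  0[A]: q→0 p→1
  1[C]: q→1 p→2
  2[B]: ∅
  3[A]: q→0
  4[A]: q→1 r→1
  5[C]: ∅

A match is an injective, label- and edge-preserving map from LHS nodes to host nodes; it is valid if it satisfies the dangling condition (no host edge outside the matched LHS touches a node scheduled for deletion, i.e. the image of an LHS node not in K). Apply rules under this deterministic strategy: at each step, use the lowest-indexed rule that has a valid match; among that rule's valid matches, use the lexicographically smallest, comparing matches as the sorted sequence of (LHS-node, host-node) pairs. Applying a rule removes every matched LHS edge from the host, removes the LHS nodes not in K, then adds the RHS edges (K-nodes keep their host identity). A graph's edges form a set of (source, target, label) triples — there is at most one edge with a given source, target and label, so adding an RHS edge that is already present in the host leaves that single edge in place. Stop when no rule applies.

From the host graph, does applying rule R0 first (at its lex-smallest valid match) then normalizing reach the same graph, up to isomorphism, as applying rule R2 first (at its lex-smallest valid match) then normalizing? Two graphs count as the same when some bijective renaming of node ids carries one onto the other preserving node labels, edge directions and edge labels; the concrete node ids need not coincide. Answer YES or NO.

branch R0-first: apply at {0↦1, 1↦0} → |E|=6, then 1 more step(s) → NF |V|=4 |E|=4 V={0:A, 1:C, 2:B, 3:A} E=0-q->0 1-q->1 1-p->2 3-q->0
branch R2-first: apply at {0↦4, 1↦1, 2↦5} → |E|=5, then 1 more step(s) → NF |V|=4 |E|=4 V={0:A, 1:C, 2:B, 3:A} E=0-q->0 1-q->1 1-p->2 3-q->0
graphs isomorphic (equal up to label-preserving node renaming)

Answer: YES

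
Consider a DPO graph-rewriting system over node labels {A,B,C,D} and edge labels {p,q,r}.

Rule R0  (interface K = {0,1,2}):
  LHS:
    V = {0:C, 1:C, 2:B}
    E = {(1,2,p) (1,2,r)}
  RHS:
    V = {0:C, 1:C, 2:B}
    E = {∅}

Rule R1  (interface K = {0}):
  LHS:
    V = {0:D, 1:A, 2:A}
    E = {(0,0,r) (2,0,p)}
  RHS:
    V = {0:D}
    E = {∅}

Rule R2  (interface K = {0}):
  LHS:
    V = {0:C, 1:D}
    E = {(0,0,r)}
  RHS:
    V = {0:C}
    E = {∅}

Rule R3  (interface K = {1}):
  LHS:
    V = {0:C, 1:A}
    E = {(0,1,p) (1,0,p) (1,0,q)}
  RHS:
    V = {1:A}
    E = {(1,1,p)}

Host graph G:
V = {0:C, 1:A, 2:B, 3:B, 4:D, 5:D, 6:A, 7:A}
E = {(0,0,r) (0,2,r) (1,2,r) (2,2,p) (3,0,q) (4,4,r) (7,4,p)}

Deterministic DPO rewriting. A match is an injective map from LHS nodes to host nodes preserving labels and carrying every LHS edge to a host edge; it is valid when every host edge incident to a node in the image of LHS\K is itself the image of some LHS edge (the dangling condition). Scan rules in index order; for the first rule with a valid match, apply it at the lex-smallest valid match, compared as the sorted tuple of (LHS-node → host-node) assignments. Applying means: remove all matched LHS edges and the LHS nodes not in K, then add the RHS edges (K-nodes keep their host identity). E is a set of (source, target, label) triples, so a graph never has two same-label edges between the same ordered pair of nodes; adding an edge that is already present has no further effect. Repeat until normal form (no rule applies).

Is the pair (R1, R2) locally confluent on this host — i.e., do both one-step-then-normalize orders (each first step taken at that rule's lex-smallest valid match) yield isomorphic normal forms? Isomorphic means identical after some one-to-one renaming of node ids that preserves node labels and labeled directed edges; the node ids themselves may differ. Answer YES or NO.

branch R1-first: apply at {0↦4, 1↦6, 2↦7} → |E|=5, then 1 more step(s) → NF |V|=5 |E|=4 V={0:C, 1:A, 2:B, 3:B, 5:D} E=0-r->2 1-r->2 2-p->2 3-q->0
branch R2-first: apply at {0↦0, 1↦5} → |E|=6, then 1 more step(s) → NF |V|=5 |E|=4 V={0:C, 1:A, 2:B, 3:B, 4:D} E=0-r->2 1-r->2 2-p->2 3-q->0
graphs isomorphic (equal up to label-preserving node renaming)

Answer: YES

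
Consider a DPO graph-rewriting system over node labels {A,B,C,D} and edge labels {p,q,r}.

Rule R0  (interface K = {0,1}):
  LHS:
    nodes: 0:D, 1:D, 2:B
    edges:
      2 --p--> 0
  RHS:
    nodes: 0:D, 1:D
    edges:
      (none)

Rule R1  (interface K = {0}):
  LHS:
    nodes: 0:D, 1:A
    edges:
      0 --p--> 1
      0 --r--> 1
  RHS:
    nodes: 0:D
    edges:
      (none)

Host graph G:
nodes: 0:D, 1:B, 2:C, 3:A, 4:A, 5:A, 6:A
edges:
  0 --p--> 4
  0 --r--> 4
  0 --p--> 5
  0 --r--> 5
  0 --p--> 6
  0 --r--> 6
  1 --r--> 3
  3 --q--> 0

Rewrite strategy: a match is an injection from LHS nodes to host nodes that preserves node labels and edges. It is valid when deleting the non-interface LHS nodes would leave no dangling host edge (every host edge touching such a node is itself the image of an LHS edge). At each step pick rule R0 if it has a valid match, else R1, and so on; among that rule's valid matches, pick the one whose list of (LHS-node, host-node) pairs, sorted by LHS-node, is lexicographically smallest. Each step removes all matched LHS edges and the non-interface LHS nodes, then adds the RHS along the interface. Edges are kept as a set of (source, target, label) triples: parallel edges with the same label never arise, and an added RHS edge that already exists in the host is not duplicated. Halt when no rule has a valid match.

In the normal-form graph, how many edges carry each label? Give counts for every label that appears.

[0] host  ⇒  7 nodes, 8 edges  {0-p->4 0-r->4 0-p->5 0-r->5 0-p->6 0-r->6 1-r->3 3-q->0}
[1] R1 @ {0↦0, 1↦4}  ⇒  6 nodes, 6 edges  {0-p->5 0-r->5 0-p->6 0-r->6 1-r->3 3-q->0}
[2] R1 @ {0↦0, 1↦5}  ⇒  5 nodes, 4 edges  {0-p->6 0-r->6 1-r->3 3-q->0}
[3] R1 @ {0↦0, 1↦6}  ⇒  4 nodes, 2 edges  {1-r->3 3-q->0}
halt: no rule applies after step 3
NF edges: [(1, 3, 'r'), (3, 0, 'q')]

Answer: q:1 r:1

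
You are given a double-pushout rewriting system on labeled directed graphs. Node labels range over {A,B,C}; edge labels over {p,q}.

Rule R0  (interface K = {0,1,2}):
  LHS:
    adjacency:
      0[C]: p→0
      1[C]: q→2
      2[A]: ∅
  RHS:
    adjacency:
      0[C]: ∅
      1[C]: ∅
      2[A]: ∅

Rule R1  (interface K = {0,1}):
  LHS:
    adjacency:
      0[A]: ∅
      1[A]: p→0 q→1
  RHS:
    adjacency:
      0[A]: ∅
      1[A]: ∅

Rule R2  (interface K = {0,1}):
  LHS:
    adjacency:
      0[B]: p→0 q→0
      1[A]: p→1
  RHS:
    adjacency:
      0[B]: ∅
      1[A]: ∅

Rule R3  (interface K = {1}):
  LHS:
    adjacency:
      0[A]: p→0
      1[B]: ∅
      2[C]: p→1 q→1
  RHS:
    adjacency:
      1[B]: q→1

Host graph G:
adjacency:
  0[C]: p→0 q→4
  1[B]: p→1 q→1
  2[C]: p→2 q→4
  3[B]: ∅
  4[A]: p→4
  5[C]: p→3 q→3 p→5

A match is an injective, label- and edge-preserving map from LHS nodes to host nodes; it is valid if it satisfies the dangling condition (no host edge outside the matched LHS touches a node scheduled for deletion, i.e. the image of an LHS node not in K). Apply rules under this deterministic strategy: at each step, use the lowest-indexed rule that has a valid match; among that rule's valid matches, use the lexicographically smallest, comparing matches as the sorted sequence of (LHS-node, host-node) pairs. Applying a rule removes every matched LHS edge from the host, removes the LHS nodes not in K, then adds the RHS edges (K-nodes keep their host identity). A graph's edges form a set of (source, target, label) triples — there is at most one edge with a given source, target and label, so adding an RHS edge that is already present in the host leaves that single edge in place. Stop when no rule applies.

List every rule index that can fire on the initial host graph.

Answer: [R0,R2]

Steps:
R0: 4 valid matches — {0↦0, 1↦2, 2↦4}, {0↦2, 1↦0, 2↦4}, {0↦5, 1↦0, 2↦4} (+1 more)
R1: no valid match — LHS pattern not found
R2: 1 valid match — {0↦1, 1↦4}
R3: no valid match — 1 raw match, all fail dangling condition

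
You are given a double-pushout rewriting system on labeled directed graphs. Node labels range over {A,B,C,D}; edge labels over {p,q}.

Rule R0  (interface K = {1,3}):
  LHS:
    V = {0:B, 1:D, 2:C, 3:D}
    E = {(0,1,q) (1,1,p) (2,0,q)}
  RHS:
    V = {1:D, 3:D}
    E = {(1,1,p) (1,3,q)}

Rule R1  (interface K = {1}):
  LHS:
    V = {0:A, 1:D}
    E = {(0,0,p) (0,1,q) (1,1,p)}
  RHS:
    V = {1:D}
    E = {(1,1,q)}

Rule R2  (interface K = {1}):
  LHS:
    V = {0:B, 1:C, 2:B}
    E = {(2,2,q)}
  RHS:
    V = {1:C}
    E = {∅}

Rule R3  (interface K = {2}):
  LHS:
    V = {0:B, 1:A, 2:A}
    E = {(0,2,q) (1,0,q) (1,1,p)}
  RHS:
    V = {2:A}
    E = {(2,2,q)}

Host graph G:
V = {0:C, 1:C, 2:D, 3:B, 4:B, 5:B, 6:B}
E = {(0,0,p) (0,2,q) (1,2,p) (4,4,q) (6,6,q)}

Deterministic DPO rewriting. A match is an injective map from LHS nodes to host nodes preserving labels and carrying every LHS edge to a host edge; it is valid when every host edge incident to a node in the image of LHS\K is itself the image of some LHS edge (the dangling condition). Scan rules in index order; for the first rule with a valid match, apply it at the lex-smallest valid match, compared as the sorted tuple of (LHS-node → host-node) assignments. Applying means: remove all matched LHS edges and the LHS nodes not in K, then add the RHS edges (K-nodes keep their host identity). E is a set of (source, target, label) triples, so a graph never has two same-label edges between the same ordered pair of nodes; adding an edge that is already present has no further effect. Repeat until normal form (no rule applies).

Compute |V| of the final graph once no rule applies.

Answer: 3

Steps:
initial: |V|=7 |E|=5  E = 0-p->0 0-q->2 1-p->2 4-q->4 6-q->6
step 1: apply R2 at {0↦3, 1↦0, 2↦4}  → |V|=5 |E|=4  E = 0-p->0 0-q->2 1-p->2 6-q->6
step 2: apply R2 at {0↦5, 1↦0, 2↦6}  → |V|=3 |E|=3  E = 0-p->0 0-q->2 1-p->2
normal form: no rule applies after step 2
NF nodes: {0:C, 1:C, 2:D}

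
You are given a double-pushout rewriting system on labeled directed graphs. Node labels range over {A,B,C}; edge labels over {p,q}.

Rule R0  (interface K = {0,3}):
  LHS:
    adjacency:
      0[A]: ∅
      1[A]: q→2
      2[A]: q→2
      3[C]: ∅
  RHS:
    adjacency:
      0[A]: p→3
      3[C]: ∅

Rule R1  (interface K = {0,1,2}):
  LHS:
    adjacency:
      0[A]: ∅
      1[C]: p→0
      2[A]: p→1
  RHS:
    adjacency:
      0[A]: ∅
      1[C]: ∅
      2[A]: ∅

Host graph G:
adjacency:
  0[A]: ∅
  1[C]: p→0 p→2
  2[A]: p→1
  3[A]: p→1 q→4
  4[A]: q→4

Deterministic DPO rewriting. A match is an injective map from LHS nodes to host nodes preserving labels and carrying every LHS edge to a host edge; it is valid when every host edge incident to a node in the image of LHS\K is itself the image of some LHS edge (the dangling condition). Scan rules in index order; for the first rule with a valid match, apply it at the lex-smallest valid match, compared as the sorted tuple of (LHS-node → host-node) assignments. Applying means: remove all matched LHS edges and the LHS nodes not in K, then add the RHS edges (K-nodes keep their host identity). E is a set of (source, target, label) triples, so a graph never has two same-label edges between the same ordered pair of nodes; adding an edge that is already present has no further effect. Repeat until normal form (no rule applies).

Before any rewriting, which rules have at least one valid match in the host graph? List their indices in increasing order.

Answer: [R1]

Rewrite trace:
R0: no valid match — 2 raw matches, all fail dangling condition
R1: 3 valid matches — {0↦0, 1↦1, 2↦2}, {0↦0, 1↦1, 2↦3}, {0↦2, 1↦1, 2↦3}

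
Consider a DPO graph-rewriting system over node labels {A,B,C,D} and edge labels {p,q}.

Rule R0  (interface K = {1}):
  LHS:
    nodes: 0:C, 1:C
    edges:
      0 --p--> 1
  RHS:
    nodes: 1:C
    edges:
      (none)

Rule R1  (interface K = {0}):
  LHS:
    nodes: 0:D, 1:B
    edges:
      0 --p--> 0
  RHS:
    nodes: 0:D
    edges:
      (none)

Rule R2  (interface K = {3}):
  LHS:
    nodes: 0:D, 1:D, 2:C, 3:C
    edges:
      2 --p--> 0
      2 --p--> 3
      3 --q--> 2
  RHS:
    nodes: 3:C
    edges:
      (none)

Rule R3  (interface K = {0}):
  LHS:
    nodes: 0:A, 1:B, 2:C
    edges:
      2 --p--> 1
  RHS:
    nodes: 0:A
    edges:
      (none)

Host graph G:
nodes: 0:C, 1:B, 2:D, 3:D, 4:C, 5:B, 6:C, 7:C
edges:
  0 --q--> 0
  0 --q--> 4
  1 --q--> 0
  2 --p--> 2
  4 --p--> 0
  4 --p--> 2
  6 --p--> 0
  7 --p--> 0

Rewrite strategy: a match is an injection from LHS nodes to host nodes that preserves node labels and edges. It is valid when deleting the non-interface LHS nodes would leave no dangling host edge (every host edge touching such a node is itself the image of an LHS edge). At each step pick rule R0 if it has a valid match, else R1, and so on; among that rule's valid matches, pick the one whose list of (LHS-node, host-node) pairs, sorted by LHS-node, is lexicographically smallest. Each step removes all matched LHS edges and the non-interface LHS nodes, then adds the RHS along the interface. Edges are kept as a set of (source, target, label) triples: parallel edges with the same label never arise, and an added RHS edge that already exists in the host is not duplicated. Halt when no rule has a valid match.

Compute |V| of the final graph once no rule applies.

Answer: 2

Steps:
initial: |V|=8 |E|=8  E = 0-q->0 0-q->4 1-q->0 2-p->2 4-p->0 4-p->2 6-p->0 7-p->0
step 1: apply R0 at {0↦6, 1↦0}  → |V|=7 |E|=7  E = 0-q->0 0-q->4 1-q->0 2-p->2 4-p->0 4-p->2 7-p->0
step 2: apply R0 at {0↦7, 1↦0}  → |V|=6 |E|=6  E = 0-q->0 0-q->4 1-q->0 2-p->2 4-p->0 4-p->2
step 3: apply R1 at {0↦2, 1↦5}  → |V|=5 |E|=5  E = 0-q->0 0-q->4 1-q->0 4-p->0 4-p->2
step 4: apply R2 at {0↦2, 1↦3, 2↦4, 3↦0}  → |V|=2 |E|=2  E = 0-q->0 1-q->0
halt: no rule applies after step 4
NF nodes: {0:C, 1:B}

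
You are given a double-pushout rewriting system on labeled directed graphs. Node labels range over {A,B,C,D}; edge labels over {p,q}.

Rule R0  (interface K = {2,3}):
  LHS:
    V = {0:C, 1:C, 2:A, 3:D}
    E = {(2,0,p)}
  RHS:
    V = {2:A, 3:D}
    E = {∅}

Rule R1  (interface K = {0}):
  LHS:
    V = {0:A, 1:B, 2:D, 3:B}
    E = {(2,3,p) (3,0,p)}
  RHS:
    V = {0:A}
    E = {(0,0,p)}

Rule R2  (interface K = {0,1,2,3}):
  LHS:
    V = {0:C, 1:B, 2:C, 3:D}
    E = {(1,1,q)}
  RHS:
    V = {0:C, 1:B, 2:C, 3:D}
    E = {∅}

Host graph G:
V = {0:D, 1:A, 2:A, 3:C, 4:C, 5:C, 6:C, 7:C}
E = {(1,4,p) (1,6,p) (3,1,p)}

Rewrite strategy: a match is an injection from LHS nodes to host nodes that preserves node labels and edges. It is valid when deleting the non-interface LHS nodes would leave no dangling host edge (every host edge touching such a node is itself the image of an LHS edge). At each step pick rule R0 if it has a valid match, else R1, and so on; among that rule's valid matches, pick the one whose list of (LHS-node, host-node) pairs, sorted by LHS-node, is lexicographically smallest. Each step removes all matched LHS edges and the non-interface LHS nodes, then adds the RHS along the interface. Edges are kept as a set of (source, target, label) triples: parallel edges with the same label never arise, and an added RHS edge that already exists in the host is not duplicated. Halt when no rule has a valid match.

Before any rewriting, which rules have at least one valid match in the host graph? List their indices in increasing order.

Answer: [R0]

Rewrite trace:
R0: 4 valid matches — {0↦4, 1↦5, 2↦1, 3↦0}, {0↦4, 1↦7, 2↦1, 3↦0}, {0↦6, 1↦5, 2↦1, 3↦0} (+1 more)
R1: no valid match — LHS pattern not found
R2: no valid match — LHS pattern not found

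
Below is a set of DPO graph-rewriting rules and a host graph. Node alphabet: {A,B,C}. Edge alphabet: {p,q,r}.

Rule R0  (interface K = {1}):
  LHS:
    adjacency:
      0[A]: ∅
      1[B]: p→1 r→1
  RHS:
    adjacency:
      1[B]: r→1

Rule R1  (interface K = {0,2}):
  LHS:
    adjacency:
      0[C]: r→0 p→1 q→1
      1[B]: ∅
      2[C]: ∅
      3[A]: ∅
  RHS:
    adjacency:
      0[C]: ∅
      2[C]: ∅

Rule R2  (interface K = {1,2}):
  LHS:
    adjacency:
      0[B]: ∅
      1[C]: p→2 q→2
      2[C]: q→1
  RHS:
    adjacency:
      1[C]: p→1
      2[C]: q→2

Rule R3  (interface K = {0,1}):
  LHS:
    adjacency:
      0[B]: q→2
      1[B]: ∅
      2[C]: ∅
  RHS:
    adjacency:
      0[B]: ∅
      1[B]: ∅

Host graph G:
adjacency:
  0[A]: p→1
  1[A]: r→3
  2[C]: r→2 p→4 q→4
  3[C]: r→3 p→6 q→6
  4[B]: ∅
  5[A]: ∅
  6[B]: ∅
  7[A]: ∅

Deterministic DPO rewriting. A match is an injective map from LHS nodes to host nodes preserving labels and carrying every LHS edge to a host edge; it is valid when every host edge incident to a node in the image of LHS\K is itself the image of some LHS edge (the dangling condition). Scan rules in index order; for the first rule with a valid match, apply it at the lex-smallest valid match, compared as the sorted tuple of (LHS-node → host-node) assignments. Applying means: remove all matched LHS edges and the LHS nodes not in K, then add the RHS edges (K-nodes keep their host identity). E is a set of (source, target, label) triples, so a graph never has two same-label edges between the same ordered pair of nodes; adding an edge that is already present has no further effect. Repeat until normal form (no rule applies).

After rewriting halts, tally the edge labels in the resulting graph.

start.  V:8 E:8  edges: 0-p->1 1-r->3 2-r->2 2-p->4 2-q->4 3-r->3 3-p->6 3-q->6
1. fire R1 via {0↦2, 1↦4, 2↦3, 3↦5}  →  V:6 E:5  edges: 0-p->1 1-r->3 3-r->3 3-p->6 3-q->6
2. fire R1 via {0↦3, 1↦6, 2↦2, 3↦7}  →  V:4 E:2  edges: 0-p->1 1-r->3
final graph: no rule applies after step 2
NF edges: [(0, 1, 'p'), (1, 3, 'r')]

Answer: p:1 r:1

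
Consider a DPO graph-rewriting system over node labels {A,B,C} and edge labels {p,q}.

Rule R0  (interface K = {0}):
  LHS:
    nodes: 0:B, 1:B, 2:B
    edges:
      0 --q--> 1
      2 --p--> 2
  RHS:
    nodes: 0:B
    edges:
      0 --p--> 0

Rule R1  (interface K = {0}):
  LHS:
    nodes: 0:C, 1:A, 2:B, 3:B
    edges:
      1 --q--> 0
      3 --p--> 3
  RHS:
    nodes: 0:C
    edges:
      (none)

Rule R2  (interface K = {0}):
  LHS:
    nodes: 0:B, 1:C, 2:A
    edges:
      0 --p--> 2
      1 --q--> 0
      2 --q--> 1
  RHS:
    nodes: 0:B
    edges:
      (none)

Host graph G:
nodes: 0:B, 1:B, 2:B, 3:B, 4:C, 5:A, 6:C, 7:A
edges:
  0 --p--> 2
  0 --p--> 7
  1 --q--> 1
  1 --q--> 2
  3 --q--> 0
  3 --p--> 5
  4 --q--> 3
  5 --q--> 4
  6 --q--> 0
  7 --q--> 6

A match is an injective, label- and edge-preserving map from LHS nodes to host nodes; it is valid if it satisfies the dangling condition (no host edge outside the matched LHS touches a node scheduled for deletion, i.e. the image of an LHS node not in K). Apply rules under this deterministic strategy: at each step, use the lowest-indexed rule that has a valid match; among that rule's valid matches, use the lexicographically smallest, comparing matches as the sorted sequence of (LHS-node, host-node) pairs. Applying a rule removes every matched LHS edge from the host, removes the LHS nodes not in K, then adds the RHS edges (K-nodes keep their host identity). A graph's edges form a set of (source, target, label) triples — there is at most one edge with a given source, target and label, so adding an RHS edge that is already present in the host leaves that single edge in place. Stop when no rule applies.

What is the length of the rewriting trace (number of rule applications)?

Answer: 2

Rewrite trace:
start.  V:8 E:10  edges: 0-p->2 0-p->7 1-q->1 1-q->2 3-q->0 3-p->5 4-q->3 5-q->4 6-q->0 7-q->6
1. fire R2 via {0↦0, 1↦6, 2↦7}  →  V:6 E:7  edges: 0-p->2 1-q->1 1-q->2 3-q->0 3-p->5 4-q->3 5-q->4
2. fire R2 via {0↦3, 1↦4, 2↦5}  →  V:4 E:4  edges: 0-p->2 1-q->1 1-q->2 3-q->0
halt: no rule applies after step 2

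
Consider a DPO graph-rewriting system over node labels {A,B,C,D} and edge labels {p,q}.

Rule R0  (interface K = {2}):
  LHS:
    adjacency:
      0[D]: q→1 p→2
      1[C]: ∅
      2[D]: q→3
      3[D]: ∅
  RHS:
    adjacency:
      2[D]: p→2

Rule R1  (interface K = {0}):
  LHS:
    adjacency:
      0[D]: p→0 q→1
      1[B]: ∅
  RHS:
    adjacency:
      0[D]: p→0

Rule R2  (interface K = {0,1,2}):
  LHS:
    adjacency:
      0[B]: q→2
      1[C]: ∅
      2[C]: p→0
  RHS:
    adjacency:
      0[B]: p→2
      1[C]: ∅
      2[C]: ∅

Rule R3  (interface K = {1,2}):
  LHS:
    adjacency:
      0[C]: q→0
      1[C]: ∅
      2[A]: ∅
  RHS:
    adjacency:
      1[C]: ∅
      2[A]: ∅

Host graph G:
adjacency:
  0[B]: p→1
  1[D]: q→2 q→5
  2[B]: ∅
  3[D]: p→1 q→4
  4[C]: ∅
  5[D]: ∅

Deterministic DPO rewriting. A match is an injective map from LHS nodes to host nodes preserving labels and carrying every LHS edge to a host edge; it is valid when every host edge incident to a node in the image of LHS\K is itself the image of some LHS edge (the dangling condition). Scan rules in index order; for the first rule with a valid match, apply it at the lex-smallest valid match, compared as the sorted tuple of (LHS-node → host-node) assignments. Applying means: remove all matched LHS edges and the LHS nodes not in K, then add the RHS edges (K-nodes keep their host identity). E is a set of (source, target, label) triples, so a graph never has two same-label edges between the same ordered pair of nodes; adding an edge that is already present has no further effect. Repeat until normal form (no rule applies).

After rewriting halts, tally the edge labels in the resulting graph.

initial: |V|=6 |E|=5  E = 0-p->1 1-q->2 1-q->5 3-p->1 3-q->4
step 1: apply R0 at {0↦3, 1↦4, 2↦1, 3↦5}  → |V|=3 |E|=3  E = 0-p->1 1-p->1 1-q->2
step 2: apply R1 at {0↦1, 1↦2}  → |V|=2 |E|=2  E = 0-p->1 1-p->1
final graph: no rule applies after step 2
NF edges: [(0, 1, 'p'), (1, 1, 'p')]

Answer: p:2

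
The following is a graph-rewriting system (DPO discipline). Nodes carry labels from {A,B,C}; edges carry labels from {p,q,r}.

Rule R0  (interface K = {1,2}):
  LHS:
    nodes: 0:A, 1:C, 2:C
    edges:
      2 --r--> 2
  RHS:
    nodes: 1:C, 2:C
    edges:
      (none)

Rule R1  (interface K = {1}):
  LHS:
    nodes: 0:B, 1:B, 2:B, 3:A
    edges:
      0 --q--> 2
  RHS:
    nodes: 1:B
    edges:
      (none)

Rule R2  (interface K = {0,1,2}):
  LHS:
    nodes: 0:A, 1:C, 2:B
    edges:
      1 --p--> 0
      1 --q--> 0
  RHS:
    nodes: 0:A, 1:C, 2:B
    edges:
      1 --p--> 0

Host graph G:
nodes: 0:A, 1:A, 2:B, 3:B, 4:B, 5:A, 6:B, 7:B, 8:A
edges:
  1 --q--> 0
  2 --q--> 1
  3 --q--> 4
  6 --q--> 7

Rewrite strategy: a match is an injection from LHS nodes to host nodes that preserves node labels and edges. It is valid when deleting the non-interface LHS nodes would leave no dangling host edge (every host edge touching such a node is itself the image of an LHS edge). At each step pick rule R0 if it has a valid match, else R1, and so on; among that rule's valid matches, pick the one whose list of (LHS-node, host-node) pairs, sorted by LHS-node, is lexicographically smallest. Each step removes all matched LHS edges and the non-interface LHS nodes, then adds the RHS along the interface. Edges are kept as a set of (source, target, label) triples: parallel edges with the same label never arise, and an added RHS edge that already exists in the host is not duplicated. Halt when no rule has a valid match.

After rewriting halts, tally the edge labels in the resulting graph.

start.  V:9 E:4  edges: 1-q->0 2-q->1 3-q->4 6-q->7
1. fire R1 via {0↦3, 1↦2, 2↦4, 3↦5}  →  V:6 E:3  edges: 1-q->0 2-q->1 6-q->7
2. fire R1 via {0↦6, 1↦2, 2↦7, 3↦8}  →  V:3 E:2  edges: 1-q->0 2-q->1
final graph: no rule applies after step 2
NF edges: [(1, 0, 'q'), (2, 1, 'q')]

Answer: q:2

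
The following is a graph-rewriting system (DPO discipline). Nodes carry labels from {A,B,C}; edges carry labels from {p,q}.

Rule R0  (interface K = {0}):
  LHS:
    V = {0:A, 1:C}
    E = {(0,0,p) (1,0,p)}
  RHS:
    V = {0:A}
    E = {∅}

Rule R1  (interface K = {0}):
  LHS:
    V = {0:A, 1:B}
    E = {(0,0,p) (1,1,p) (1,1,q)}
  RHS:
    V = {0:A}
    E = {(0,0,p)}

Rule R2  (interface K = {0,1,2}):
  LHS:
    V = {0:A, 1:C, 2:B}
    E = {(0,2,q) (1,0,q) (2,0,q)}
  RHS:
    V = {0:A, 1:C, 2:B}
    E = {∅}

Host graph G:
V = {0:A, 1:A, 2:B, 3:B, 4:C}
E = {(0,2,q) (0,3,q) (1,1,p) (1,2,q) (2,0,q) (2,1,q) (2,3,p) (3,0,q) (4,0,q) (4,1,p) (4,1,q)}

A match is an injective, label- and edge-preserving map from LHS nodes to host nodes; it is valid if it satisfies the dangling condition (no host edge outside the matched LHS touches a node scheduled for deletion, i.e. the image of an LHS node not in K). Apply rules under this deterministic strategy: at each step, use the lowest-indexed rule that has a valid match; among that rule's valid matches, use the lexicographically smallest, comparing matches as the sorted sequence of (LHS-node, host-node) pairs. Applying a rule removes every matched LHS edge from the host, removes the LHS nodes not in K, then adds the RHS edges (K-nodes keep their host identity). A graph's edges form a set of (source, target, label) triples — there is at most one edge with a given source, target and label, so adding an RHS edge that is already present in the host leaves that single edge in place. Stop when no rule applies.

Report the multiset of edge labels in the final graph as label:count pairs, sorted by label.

initial: |V|=5 |E|=11  E = 0-q->2 0-q->3 1-p->1 1-q->2 2-q->0 2-q->1 2-p->3 3-q->0 4-q->0 4-p->1 4-q->1
step 1: apply R2 at {0↦0, 1↦4, 2↦2}  → |V|=5 |E|=8  E = 0-q->3 1-p->1 1-q->2 2-q->1 2-p->3 3-q->0 4-p->1 4-q->1
step 2: apply R2 at {0↦1, 1↦4, 2↦2}  → |V|=5 |E|=5  E = 0-q->3 1-p->1 2-p->3 3-q->0 4-p->1
step 3: apply R0 at {0↦1, 1↦4}  → |V|=4 |E|=3  E = 0-q->3 2-p->3 3-q->0
normal form: no rule applies after step 3
NF edges: [(0, 3, 'q'), (2, 3, 'p'), (3, 0, 'q')]

Answer: p:1 q:2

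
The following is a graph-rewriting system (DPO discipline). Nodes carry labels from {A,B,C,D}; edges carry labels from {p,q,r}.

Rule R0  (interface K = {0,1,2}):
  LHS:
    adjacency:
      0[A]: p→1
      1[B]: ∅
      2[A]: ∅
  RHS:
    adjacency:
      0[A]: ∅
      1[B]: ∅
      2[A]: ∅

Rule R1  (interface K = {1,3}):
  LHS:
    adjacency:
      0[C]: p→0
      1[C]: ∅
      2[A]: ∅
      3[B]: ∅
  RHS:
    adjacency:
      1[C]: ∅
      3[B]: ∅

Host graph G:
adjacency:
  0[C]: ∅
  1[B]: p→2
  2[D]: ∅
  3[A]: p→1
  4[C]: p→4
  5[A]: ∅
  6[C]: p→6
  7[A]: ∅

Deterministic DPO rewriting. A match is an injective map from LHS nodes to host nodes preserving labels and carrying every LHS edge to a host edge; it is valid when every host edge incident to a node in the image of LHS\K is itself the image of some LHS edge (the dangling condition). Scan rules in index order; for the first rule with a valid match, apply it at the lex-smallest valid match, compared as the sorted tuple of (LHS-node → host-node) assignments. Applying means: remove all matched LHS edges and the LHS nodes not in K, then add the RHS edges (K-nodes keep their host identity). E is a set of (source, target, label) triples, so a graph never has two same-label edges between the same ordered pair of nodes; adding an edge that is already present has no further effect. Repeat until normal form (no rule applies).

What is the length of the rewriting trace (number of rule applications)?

initial: |V|=8 |E|=4  E = 1-p->2 3-p->1 4-p->4 6-p->6
step 1: apply R0 at {0↦3, 1↦1, 2↦5}  → |V|=8 |E|=3  E = 1-p->2 4-p->4 6-p->6
step 2: apply R1 at {0↦4, 1↦0, 2↦3, 3↦1}  → |V|=6 |E|=2  E = 1-p->2 6-p->6
step 3: apply R1 at {0↦6, 1↦0, 2↦5, 3↦1}  → |V|=4 |E|=1  E = 1-p->2
halt: no rule applies after step 3

Answer: 3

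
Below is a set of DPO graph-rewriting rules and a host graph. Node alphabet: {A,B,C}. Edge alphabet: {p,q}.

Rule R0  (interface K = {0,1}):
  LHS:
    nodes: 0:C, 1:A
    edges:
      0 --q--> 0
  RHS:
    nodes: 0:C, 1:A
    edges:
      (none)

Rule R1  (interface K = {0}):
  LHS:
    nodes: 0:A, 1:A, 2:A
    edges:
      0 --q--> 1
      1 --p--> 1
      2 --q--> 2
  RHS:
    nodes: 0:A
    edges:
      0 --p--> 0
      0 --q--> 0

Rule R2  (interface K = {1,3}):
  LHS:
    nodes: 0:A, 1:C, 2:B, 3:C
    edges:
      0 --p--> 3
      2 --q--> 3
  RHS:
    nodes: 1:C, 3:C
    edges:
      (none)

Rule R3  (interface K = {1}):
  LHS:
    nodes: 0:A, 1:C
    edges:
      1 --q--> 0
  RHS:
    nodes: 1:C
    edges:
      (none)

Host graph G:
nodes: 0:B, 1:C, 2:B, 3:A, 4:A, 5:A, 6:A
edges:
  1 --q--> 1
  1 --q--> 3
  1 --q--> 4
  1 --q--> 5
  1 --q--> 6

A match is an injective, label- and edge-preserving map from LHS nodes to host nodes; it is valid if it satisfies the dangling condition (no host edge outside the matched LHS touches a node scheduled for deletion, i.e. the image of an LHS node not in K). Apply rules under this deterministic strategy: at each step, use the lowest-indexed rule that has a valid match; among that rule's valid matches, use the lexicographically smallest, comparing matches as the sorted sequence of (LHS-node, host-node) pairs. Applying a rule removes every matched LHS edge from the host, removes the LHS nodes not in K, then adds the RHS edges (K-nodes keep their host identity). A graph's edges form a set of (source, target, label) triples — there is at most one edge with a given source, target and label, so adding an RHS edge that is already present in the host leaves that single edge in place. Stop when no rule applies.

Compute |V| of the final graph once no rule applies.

[0] host  ⇒  7 nodes, 5 edges  {1-q->1 1-q->3 1-q->4 1-q->5 1-q->6}
[1] R0 @ {0↦1, 1↦3}  ⇒  7 nodes, 4 edges  {1-q->3 1-q->4 1-q->5 1-q->6}
[2] R3 @ {0↦3, 1↦1}  ⇒  6 nodes, 3 edges  {1-q->4 1-q->5 1-q->6}
[3] R3 @ {0↦4, 1↦1}  ⇒  5 nodes, 2 edges  {1-q->5 1-q->6}
[4] R3 @ {0↦5, 1↦1}  ⇒  4 nodes, 1 edges  {1-q->6}
[5] R3 @ {0↦6, 1↦1}  ⇒  3 nodes, 0 edges  {∅}
halt: no rule applies after step 5
NF nodes: {0:B, 1:C, 2:B}

Answer: 3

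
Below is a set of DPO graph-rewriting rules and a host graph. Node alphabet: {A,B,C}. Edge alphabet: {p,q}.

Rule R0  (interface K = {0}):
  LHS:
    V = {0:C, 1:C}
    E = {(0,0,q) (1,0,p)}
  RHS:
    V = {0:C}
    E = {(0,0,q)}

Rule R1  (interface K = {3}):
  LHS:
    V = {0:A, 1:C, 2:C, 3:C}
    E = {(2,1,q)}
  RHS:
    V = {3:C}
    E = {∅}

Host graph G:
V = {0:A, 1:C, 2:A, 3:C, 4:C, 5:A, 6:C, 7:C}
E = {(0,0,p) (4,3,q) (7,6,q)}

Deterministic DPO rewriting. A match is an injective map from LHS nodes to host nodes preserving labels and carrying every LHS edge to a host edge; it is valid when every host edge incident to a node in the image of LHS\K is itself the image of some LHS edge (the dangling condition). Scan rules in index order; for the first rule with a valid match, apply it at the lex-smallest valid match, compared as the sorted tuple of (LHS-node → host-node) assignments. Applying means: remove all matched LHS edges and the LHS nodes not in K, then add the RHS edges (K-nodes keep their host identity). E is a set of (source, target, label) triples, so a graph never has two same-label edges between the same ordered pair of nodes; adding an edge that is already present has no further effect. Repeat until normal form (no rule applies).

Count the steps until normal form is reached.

[0] host  ⇒  8 nodes, 3 edges  {0-p->0 4-q->3 7-q->6}
[1] R1 @ {0↦2, 1↦3, 2↦4, 3↦1}  ⇒  5 nodes, 2 edges  {0-p->0 7-q->6}
[2] R1 @ {0↦5, 1↦6, 2↦7, 3↦1}  ⇒  2 nodes, 1 edges  {0-p->0}
final graph: no rule applies after step 2

Answer: 2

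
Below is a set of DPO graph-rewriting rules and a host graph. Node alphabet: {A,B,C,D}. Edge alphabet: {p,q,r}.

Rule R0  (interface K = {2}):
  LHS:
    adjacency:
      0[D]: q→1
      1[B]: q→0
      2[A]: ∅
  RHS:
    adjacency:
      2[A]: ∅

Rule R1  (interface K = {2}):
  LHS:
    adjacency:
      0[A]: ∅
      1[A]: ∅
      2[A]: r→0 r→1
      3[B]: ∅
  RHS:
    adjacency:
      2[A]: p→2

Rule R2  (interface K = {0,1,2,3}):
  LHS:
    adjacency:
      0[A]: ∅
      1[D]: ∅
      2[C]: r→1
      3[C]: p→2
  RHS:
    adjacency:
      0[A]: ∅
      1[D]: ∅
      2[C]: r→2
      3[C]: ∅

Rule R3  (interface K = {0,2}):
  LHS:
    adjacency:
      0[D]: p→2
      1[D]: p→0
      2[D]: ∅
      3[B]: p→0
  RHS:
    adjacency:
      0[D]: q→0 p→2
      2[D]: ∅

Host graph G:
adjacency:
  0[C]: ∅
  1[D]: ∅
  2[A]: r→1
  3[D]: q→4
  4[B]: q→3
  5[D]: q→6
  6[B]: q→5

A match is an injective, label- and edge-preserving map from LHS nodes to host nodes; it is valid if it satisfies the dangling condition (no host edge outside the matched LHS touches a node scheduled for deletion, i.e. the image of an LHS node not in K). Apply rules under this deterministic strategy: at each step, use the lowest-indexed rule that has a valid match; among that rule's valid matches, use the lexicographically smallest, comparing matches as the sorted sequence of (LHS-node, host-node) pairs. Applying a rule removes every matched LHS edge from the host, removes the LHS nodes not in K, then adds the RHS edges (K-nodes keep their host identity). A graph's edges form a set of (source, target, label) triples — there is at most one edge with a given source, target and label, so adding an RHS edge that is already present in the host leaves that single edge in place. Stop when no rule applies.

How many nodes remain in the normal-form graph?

Answer: 3

Steps:
initial: |V|=7 |E|=5  E = 2-r->1 3-q->4 4-q->3 5-q->6 6-q->5
step 1: apply R0 at {0↦3, 1↦4, 2↦2}  → |V|=5 |E|=3  E = 2-r->1 5-q->6 6-q->5
step 2: apply R0 at {0↦5, 1↦6, 2↦2}  → |V|=3 |E|=1  E = 2-r->1
halt: no rule applies after step 2
NF nodes: {0:C, 1:D, 2:A}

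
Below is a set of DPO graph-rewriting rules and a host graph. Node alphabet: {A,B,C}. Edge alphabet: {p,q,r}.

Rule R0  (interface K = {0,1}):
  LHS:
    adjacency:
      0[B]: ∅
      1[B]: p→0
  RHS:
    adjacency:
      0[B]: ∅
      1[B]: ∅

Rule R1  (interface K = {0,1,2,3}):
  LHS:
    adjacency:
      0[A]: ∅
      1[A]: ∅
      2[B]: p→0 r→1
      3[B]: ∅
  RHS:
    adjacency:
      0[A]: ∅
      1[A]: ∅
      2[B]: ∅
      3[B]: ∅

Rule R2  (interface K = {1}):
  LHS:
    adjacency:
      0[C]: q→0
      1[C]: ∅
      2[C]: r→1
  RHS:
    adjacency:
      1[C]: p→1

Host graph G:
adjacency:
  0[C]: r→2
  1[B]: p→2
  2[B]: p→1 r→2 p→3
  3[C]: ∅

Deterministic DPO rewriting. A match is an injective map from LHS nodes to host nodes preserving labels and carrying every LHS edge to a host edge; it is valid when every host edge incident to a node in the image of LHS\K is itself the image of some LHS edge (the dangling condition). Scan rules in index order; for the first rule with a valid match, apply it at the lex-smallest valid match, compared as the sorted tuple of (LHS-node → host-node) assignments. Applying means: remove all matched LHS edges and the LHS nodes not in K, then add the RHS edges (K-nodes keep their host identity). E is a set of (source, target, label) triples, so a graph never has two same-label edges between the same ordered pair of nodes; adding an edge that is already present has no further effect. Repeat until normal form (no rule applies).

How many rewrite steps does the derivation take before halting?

Answer: 2

Steps:
[0] host  ⇒  4 nodes, 5 edges  {0-r->2 1-p->2 2-p->1 2-r->2 2-p->3}
[1] R0 @ {0↦1, 1↦2}  ⇒  4 nodes, 4 edges  {0-r->2 1-p->2 2-r->2 2-p->3}
[2] R0 @ {0↦2, 1↦1}  ⇒  4 nodes, 3 edges  {0-r->2 2-r->2 2-p->3}
halt: no rule applies after step 2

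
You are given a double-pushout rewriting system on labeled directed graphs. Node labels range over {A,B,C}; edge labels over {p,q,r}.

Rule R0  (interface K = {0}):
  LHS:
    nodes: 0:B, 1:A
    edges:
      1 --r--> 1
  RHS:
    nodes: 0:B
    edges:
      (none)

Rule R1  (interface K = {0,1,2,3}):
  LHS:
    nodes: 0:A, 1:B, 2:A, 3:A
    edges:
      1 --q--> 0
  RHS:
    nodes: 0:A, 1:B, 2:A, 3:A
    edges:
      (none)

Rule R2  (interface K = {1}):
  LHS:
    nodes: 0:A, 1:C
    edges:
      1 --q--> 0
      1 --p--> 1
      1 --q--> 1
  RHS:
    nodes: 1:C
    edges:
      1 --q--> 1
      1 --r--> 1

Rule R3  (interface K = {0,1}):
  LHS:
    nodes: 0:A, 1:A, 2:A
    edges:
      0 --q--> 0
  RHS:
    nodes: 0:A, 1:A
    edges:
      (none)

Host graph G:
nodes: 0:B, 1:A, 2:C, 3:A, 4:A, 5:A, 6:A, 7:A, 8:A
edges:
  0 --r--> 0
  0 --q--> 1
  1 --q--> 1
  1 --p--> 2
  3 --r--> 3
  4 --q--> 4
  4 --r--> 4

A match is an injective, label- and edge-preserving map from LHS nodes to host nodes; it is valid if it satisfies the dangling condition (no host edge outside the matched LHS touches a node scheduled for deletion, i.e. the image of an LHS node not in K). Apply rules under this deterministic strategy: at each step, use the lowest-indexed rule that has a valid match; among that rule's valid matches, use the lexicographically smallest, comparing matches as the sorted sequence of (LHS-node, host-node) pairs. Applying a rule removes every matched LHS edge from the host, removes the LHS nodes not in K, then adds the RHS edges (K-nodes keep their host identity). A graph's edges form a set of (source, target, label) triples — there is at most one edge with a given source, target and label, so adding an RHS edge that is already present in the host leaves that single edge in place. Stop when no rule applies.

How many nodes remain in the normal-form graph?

initial: |V|=9 |E|=7  E = 0-r->0 0-q->1 1-q->1 1-p->2 3-r->3 4-q->4 4-r->4
step 1: apply R0 at {0↦0, 1↦3}  → |V|=8 |E|=6  E = 0-r->0 0-q->1 1-q->1 1-p->2 4-q->4 4-r->4
step 2: apply R1 at {0↦1, 1↦0, 2↦4, 3↦5}  → |V|=8 |E|=5  E = 0-r->0 1-q->1 1-p->2 4-q->4 4-r->4
step 3: apply R3 at {0↦1, 1↦4, 2↦5}  → |V|=7 |E|=4  E = 0-r->0 1-p->2 4-q->4 4-r->4
step 4: apply R3 at {0↦4, 1↦1, 2↦6}  → |V|=6 |E|=3  E = 0-r->0 1-p->2 4-r->4
step 5: apply R0 at {0↦0, 1↦4}  → |V|=5 |E|=2  E = 0-r->0 1-p->2
final graph: no rule applies after step 5
NF nodes: {0:B, 1:A, 2:C, 7:A, 8:A}

Answer: 5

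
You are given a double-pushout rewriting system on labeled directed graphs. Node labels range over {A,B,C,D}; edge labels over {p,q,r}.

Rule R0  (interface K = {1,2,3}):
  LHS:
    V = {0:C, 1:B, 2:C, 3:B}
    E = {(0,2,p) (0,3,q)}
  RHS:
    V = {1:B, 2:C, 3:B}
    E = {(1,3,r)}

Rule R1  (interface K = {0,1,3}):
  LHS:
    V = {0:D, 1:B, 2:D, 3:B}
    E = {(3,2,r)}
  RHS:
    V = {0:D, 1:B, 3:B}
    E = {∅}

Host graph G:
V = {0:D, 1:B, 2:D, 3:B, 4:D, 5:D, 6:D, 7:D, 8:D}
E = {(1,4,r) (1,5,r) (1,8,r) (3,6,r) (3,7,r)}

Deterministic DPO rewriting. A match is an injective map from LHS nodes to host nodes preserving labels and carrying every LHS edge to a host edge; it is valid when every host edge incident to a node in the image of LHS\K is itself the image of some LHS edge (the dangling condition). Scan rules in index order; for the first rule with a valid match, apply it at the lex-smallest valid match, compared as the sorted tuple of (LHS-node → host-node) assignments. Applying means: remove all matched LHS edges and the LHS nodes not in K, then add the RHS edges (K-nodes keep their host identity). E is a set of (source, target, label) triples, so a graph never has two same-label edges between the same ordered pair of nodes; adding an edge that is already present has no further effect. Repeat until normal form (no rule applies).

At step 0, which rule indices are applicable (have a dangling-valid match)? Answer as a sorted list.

R0: no valid match — LHS pattern not found
R1: 30 valid matches — {0↦0, 1↦1, 2↦6, 3↦3}, {0↦0, 1↦1, 2↦7, 3↦3}, {0↦0, 1↦3, 2↦4, 3↦1} (+27 more)

Answer: [R1]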